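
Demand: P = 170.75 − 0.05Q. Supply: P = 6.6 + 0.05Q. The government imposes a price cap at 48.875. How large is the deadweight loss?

Competitive equilibrium: 170.75 − 0.05Q = 6.6 + 0.05Q → Q* = 1641.5, P* = 88.675.
At the ceiling P = 48.875, quantity supplied = (48.875 − 6.6)/0.05 = 845.5.
Willingness to pay at Q' = 845.5: 170.75 − 0.05·845.5 = 128.475.
ΔQ = 1641.5 − 845.5 = 796; wedge = 128.475 − 48.875 = 79.6.
DWL = ½ × 796 × 79.6 = 31680.80.

31680.80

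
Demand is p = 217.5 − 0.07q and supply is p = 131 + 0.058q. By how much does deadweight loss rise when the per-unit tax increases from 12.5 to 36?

Competitive equilibrium: 217.5 − 0.07q = 131 + 0.058q → q* = 675.7813, p* = 170.1953.
For a per-unit tax t: Δq = t/0.128, so DWL = ½·t·(t/0.128) = t²/0.256.
At t = 12.5: DWL = 610.352. At t = 36: DWL = 5062.5.
Increase = 5062.5 − 610.352 = 4452.15.

4452.15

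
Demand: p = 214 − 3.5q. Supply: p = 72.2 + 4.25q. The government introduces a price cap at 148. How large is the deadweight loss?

0.83

Competitive equilibrium: 214 − 3.5q = 72.2 + 4.25q → q* = 18.2968, p* = 149.9613.
At the ceiling p = 148, quantity supplied = (148 − 72.2)/4.25 = 17.8353.
Willingness to pay at q' = 17.8353: 214 − 3.5·17.8353 = 151.5765.
Δq = 18.2968 − 17.8353 = 0.4615; wedge = 151.5765 − 148 = 3.5765.
DWL = ½ × 0.4615 × 3.5765 = 0.83.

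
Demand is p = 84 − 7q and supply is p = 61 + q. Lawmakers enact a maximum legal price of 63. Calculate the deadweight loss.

3.06

Competitive equilibrium: 84 − 7q = 61 + q → q* = 2.875, p* = 63.875.
At the ceiling p = 63, quantity supplied = (63 − 61)/1 = 2.
Willingness to pay at q' = 2: 84 − 7·2 = 70.
Δq = 2.875 − 2 = 0.875; wedge = 70 − 63 = 7.
Welfare loss = ½ × 0.875 × 7 = 3.06.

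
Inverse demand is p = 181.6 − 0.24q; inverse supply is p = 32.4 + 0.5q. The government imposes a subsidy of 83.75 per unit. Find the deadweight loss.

4739.23

Competitive equilibrium: 181.6 − 0.24q = 32.4 + 0.5q → q* = 201.6216, p* = 133.2108.
The subsidy lowers effective supply by 83.75: p = 0.5q − 51.35.
New quantity: 181.6 − 0.24q = 0.5q − 51.35 → q' = 314.7973.
Overproduction Δq = 314.7973 − 201.6216 = 113.1757; wedge = subsidy = 83.75.
DWL = ½ × 113.1757 × 83.75 = 4739.23.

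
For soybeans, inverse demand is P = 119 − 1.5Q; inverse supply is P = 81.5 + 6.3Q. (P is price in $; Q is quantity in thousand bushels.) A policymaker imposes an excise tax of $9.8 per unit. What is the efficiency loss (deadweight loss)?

$6.16 thousand

Competitive equilibrium: 119 − 1.5Q = 81.5 + 6.3Q → Q* = 4.8077, P* = 111.7885.
With the tax, the buyer price exceeds the seller price by 9.8: (119 − 1.5Q) − (81.5 + 6.3Q) = 9.8 → Q' = 3.5513.
ΔQ = 4.8077 − 3.5513 = 1.2564; the wedge equals the tax, 9.8.
The triangle = ½ × 1.2564 × 9.8 = $6.16 thousand.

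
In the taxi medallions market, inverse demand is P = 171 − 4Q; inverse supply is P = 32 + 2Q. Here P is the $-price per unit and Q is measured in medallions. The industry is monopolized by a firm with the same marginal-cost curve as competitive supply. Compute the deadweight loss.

$257.61

Competitive equilibrium: 171 − 4Q = 32 + 2Q → Q* = 23.1667, P* = 78.3333.
Marginal revenue: MR = 171 − 8Q. Set MR = MC: 171 − 8Q = 32 + 2Q → Q_m = 13.9.
Price P_m = 171 − 4·13.9 = 115.4; MC(Q_m) = 32 + 2·13.9 = 59.8.
Competitive Q* = 23.1667, so ΔQ = 9.2667; wedge = 115.4 − 59.8 = 55.6.
DWL = ½ × 9.2667 × 55.6 = $257.61.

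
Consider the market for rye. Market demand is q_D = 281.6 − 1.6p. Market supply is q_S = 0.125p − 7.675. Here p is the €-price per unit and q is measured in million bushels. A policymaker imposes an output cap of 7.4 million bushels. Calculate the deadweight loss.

In inverse form: demand p = 176 − 0.625q, supply p = 61.4 + 8q.
Competitive equilibrium: 176 − 0.625q = 61.4 + 8q → q* = 13.287, p* = 167.6957.
At q = 7.4: demand price = 176 − 0.625·7.4 = 171.375; supply price = 61.4 + 8·7.4 = 120.6.
Δq = 13.287 − 7.4 = 5.887; wedge = 171.375 − 120.6 = 50.775.
Welfare loss = ½ × 5.887 × 50.775 = €149.46 million.

€149.46 million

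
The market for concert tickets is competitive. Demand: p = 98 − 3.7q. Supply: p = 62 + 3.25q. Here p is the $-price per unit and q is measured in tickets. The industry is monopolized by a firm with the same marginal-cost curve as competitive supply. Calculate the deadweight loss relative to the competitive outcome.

Competitive equilibrium: 98 − 3.7q = 62 + 3.25q → q* = 5.1799, p* = 78.8345.
Marginal revenue: MR = 98 − 7.4q. Set MR = MC: 98 − 7.4q = 62 + 3.25q → q_m = 3.3803.
Price p_m = 98 − 3.7·3.3803 = 85.4929; MC(q_m) = 62 + 3.25·3.3803 = 72.986.
Competitive q* = 5.1799, so Δq = 1.7996; wedge = 85.4929 − 72.986 = 12.5069.
DWL = ½ × 1.7996 × 12.5069 = $11.25.

$11.25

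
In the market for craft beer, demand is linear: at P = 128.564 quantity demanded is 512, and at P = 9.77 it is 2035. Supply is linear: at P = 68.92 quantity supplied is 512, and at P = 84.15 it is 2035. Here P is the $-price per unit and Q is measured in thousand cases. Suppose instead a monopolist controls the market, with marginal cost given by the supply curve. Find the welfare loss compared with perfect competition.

Demand slope = (9.77 − 128.564)/(2035 − 512) = −0.078, so P = 168.5 − 0.078Q.
Supply slope = (84.15 − 68.92)/(2035 − 512) = 0.01, so P = 63.8 + 0.01Q.
Competitive equilibrium: 168.5 − 0.078Q = 63.8 + 0.01Q → Q* = 1189.7727, P* = 75.6977.
Marginal revenue: MR = 168.5 − 0.156Q. Set MR = MC: 168.5 − 0.156Q = 63.8 + 0.01Q → Q_m = 630.7229.
Price P_m = 168.5 − 0.078·630.7229 = 119.3036; MC(Q_m) = 63.8 + 0.01·630.7229 = 70.1072.
Competitive Q* = 1189.7727, so ΔQ = 559.0498; wedge = 119.3036 − 70.1072 = 49.1964.
Welfare loss = ½ × 559.0498 × 49.1964 = $13751.62 thousand.

$13751.62 thousand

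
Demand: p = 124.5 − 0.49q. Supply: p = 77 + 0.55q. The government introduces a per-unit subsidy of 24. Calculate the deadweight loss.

276.92

Competitive equilibrium: 124.5 − 0.49q = 77 + 0.55q → q* = 45.6731, p* = 102.1202.
The subsidy lowers effective supply by 24: p = 53 + 0.55q.
New quantity: 124.5 − 0.49q = 53 + 0.55q → q' = 68.75.
Overproduction Δq = 68.75 − 45.6731 = 23.0769; wedge = subsidy = 24.
Welfare loss = ½ × 23.0769 × 24 = 276.92.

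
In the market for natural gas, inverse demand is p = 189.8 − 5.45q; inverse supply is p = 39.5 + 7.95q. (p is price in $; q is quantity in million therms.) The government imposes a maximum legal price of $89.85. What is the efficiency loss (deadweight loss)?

$159.76 million

Competitive equilibrium: 189.8 − 5.45q = 39.5 + 7.95q → q* = 11.2164, p* = 128.6705.
At the ceiling p = 89.85, quantity supplied = (89.85 − 39.5)/7.95 = 6.3333.
Willingness to pay at q' = 6.3333: 189.8 − 5.45·6.3333 = 155.2835.
Δq = 11.2164 − 6.3333 = 4.8831; wedge = 155.2835 − 89.85 = 65.4335.
DWL = ½ × 4.8831 × 65.4335 = $159.76 million.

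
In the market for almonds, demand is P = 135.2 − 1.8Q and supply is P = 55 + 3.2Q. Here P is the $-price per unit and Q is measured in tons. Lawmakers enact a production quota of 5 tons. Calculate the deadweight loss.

$304.704

Competitive equilibrium: 135.2 − 1.8Q = 55 + 3.2Q → Q* = 16.04, P* = 106.328.
At Q = 5: demand price = 135.2 − 1.8·5 = 126.2; supply price = 55 + 3.2·5 = 71.
ΔQ = 16.04 − 5 = 11.04; wedge = 126.2 − 71 = 55.2.
Deadweight loss = ½ × 11.04 × 55.2 = $304.704.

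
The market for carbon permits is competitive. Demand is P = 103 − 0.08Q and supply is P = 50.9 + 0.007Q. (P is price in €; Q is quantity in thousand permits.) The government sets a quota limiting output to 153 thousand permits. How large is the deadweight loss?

Competitive equilibrium: 103 − 0.08Q = 50.9 + 0.007Q → Q* = 598.8506, P* = 55.092.
At Q = 153: demand price = 103 − 0.08·153 = 90.76; supply price = 50.9 + 0.007·153 = 51.971.
ΔQ = 598.8506 − 153 = 445.8506; wedge = 90.76 − 51.971 = 38.789.
The triangle = ½ × 445.8506 × 38.789 = €8647.05 thousand.

€8647.05 thousand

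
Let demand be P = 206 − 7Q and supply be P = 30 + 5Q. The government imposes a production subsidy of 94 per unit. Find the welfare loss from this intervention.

Competitive equilibrium: 206 − 7Q = 30 + 5Q → Q* = 14.6667, P* = 103.3333.
The subsidy lowers effective supply by 94: P = 5Q − 64.
New quantity: 206 − 7Q = 5Q − 64 → Q' = 22.5.
Overproduction ΔQ = 22.5 − 14.6667 = 7.8333; wedge = subsidy = 94.
DWL = ½ × 7.8333 × 94 = 368.17.

368.17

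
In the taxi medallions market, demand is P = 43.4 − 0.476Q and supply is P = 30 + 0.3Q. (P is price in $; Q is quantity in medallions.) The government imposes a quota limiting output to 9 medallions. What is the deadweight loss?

$26.52

Competitive equilibrium: 43.4 − 0.476Q = 30 + 0.3Q → Q* = 17.268, P* = 35.1804.
At Q = 9: demand price = 43.4 − 0.476·9 = 39.116; supply price = 30 + 0.3·9 = 32.7.
ΔQ = 17.268 − 9 = 8.268; wedge = 39.116 − 32.7 = 6.416.
The triangle = ½ × 8.268 × 6.416 = $26.52.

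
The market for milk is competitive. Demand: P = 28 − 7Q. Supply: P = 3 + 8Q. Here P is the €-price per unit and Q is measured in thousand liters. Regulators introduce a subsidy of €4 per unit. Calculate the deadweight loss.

Competitive equilibrium: 28 − 7Q = 3 + 8Q → Q* = 1.6667, P* = 16.3333.
The subsidy lowers effective supply by 4: P = 8Q − 1.
New quantity: 28 − 7Q = 8Q − 1 → Q' = 1.9333.
Overproduction ΔQ = 1.9333 − 1.6667 = 0.2666; wedge = subsidy = 4.
DWL = ½ × 0.2666 × 4 = €0.53 thousand.

€0.53 thousand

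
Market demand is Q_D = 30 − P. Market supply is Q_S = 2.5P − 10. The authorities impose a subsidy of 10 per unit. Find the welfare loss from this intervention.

35.71

In inverse form: demand P = 30 − Q, supply P = 4 + 0.4Q.
Competitive equilibrium: 30 − Q = 4 + 0.4Q → Q* = 18.5714, P* = 11.4286.
The subsidy lowers effective supply by 10: P = 0.4Q − 6.
New quantity: 30 − Q = 0.4Q − 6 → Q' = 25.7143.
Overproduction ΔQ = 25.7143 − 18.5714 = 7.1429; wedge = subsidy = 10.
The triangle = ½ × 7.1429 × 10 = 35.71.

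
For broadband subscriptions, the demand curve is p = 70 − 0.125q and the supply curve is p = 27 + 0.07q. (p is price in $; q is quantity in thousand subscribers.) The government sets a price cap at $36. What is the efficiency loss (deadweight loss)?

Competitive equilibrium: 70 − 0.125q = 27 + 0.07q → q* = 220.5128, p* = 42.4359.
At the ceiling p = 36, quantity supplied = (36 − 27)/0.07 = 128.5714.
Willingness to pay at q' = 128.5714: 70 − 0.125·128.5714 = 53.9286.
Δq = 220.5128 − 128.5714 = 91.9414; wedge = 53.9286 − 36 = 17.9286.
Deadweight loss = ½ × 91.9414 × 17.9286 = $824.19 thousand.

$824.19 thousand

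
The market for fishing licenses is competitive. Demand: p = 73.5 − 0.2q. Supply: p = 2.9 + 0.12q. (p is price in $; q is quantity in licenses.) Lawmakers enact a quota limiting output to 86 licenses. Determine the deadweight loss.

$2899.82

Competitive equilibrium: 73.5 − 0.2q = 2.9 + 0.12q → q* = 220.625, p* = 29.375.
At q = 86: demand price = 73.5 − 0.2·86 = 56.3; supply price = 2.9 + 0.12·86 = 13.22.
Δq = 220.625 − 86 = 134.625; wedge = 56.3 − 13.22 = 43.08.
DWL = ½ × 134.625 × 43.08 = $2899.82.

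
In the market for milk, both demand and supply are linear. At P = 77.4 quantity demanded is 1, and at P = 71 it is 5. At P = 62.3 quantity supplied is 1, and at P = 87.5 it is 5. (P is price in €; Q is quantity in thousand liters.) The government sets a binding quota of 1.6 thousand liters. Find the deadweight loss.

€6.79 thousand

Demand slope = (71 − 77.4)/(5 − 1) = −1.6, so P = 79 − 1.6Q.
Supply slope = (87.5 − 62.3)/(5 − 1) = 6.3, so P = 56 + 6.3Q.
Competitive equilibrium: 79 − 1.6Q = 56 + 6.3Q → Q* = 2.9114, P* = 74.3418.
At Q = 1.6: demand price = 79 − 1.6·1.6 = 76.44; supply price = 56 + 6.3·1.6 = 66.08.
ΔQ = 2.9114 − 1.6 = 1.3114; wedge = 76.44 − 66.08 = 10.36.
Welfare loss = ½ × 1.3114 × 10.36 = €6.79 thousand.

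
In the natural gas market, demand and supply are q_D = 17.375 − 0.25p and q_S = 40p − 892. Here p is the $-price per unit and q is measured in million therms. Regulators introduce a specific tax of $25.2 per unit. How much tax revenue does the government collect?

In inverse form: demand p = 69.5 − 4q, supply p = 22.3 + 0.025q.
Competitive equilibrium: 69.5 − 4q = 22.3 + 0.025q → q* = 11.7267, p* = 22.5932.
With the tax, the buyer price exceeds the seller price by 25.2: (69.5 − 4q) − (22.3 + 0.025q) = 25.2 → q' = 5.4658.
Tax revenue = 25.2 × 5.4658 = $137.74 million.

$137.74 million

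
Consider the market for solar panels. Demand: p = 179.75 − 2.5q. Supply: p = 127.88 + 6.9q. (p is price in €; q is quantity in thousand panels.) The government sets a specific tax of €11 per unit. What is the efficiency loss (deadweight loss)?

€6.44 thousand

Competitive equilibrium: 179.75 − 2.5q = 127.88 + 6.9q → q* = 5.5181, p* = 165.9548.
With the tax, the buyer price exceeds the seller price by 11: (179.75 − 2.5q) − (127.88 + 6.9q) = 11 → q' = 4.3479.
Δq = 5.5181 − 4.3479 = 1.1702; the wedge equals the tax, 11.
DWL = ½ × 1.1702 × 11 = €6.44 thousand.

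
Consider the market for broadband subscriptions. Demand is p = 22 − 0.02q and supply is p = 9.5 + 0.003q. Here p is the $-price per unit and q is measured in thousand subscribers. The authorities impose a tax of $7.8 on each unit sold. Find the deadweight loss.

$1322.61 thousand

Competitive equilibrium: 22 − 0.02q = 9.5 + 0.003q → q* = 543.4783, p* = 11.1304.
With the tax, the buyer price exceeds the seller price by 7.8: (22 − 0.02q) − (9.5 + 0.003q) = 7.8 → q' = 204.3478.
Δq = 543.4783 − 204.3478 = 339.1305; the wedge equals the tax, 7.8.
Welfare loss = ½ × 339.1305 × 7.8 = $1322.61 thousand.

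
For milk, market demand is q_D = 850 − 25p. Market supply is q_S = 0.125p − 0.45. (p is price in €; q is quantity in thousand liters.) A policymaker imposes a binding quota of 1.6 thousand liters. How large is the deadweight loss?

In inverse form: demand p = 34 − 0.04q, supply p = 3.6 + 8q.
Competitive equilibrium: 34 − 0.04q = 3.6 + 8q → q* = 3.7811, p* = 33.8488.
At q = 1.6: demand price = 34 − 0.04·1.6 = 33.936; supply price = 3.6 + 8·1.6 = 16.4.
Δq = 3.7811 − 1.6 = 2.1811; wedge = 33.936 − 16.4 = 17.536.
Deadweight loss = ½ × 2.1811 × 17.536 = €19.12 thousand.

€19.12 thousand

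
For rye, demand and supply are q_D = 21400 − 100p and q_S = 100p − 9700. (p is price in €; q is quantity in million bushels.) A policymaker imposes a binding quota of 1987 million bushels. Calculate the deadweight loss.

In inverse form: demand p = 214 − 0.01q, supply p = 97 + 0.01q.
Competitive equilibrium: 214 − 0.01q = 97 + 0.01q → q* = 5850, p* = 155.5.
At q = 1987: demand price = 214 − 0.01·1987 = 194.13; supply price = 97 + 0.01·1987 = 116.87.
Δq = 5850 − 1987 = 3863; wedge = 194.13 − 116.87 = 77.26.
The triangle = ½ × 3863 × 77.26 = €149227.69 million.

€149227.69 million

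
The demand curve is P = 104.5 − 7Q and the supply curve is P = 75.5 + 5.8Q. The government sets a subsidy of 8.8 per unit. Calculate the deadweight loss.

3.025

Competitive equilibrium: 104.5 − 7Q = 75.5 + 5.8Q → Q* = 2.2656, P* = 88.6406.
The subsidy lowers effective supply by 8.8: P = 66.7 + 5.8Q.
New quantity: 104.5 − 7Q = 66.7 + 5.8Q → Q' = 2.9531.
Overproduction ΔQ = 2.9531 − 2.2656 = 0.6875; wedge = subsidy = 8.8.
Welfare loss = ½ × 0.6875 × 8.8 = 3.025.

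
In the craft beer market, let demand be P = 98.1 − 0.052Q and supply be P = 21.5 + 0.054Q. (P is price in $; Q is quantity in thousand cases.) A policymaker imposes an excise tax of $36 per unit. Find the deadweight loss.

$6113.21 thousand

Competitive equilibrium: 98.1 − 0.052Q = 21.5 + 0.054Q → Q* = 722.6415, P* = 60.5226.
With the tax, the buyer price exceeds the seller price by 36: (98.1 − 0.052Q) − (21.5 + 0.054Q) = 36 → Q' = 383.0189.
ΔQ = 722.6415 − 383.0189 = 339.6226; the wedge equals the tax, 36.
Deadweight loss = ½ × 339.6226 × 36 = $6113.21 thousand.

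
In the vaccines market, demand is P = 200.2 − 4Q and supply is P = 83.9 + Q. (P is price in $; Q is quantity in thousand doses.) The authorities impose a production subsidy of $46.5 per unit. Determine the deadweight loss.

Competitive equilibrium: 200.2 − 4Q = 83.9 + Q → Q* = 23.26, P* = 107.16.
The subsidy lowers effective supply by 46.5: P = 37.4 + Q.
New quantity: 200.2 − 4Q = 37.4 + Q → Q' = 32.56.
Overproduction ΔQ = 32.56 − 23.26 = 9.3; wedge = subsidy = 46.5.
Deadweight loss = ½ × 9.3 × 46.5 = $216.225 thousand.

$216.225 thousand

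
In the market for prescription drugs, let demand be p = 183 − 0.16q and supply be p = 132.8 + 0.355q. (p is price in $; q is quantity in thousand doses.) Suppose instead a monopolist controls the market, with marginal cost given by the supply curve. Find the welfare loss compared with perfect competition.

$137.47 thousand

Competitive equilibrium: 183 − 0.16q = 132.8 + 0.355q → q* = 97.4757, p* = 167.4039.
Marginal revenue: MR = 183 − 0.32q. Set MR = MC: 183 − 0.32q = 132.8 + 0.355q → q_m = 74.3704.
Price p_m = 183 − 0.16·74.3704 = 171.1007; MC(q_m) = 132.8 + 0.355·74.3704 = 159.2015.
Competitive q* = 97.4757, so Δq = 23.1053; wedge = 171.1007 − 159.2015 = 11.8992.
DWL = ½ × 23.1053 × 11.8992 = $137.47 thousand.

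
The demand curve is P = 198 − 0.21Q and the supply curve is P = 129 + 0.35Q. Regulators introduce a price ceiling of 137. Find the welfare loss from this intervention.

2820.04

Competitive equilibrium: 198 − 0.21Q = 129 + 0.35Q → Q* = 123.2143, P* = 172.125.
At the ceiling P = 137, quantity supplied = (137 − 129)/0.35 = 22.8571.
Willingness to pay at Q' = 22.8571: 198 − 0.21·22.8571 = 193.2.
ΔQ = 123.2143 − 22.8571 = 100.3572; wedge = 193.2 − 137 = 56.2.
Deadweight loss = ½ × 100.3572 × 56.2 = 2820.04.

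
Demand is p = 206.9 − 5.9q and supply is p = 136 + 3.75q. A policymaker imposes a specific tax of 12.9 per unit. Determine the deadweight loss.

8.62

Competitive equilibrium: 206.9 − 5.9q = 136 + 3.75q → q* = 7.3472, p* = 163.5518.
With the tax, the buyer price exceeds the seller price by 12.9: (206.9 − 5.9q) − (136 + 3.75q) = 12.9 → q' = 6.0104.
Δq = 7.3472 − 6.0104 = 1.3368; the wedge equals the tax, 12.9.
Deadweight loss = ½ × 1.3368 × 12.9 = 8.62.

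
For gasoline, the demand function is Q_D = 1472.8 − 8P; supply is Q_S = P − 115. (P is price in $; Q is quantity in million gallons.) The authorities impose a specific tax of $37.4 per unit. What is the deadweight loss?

$621.67 million

In inverse form: demand P = 184.1 − 0.125Q, supply P = 115 + Q.
Competitive equilibrium: 184.1 − 0.125Q = 115 + Q → Q* = 61.4222, P* = 176.4222.
With the tax, the buyer price exceeds the seller price by 37.4: (184.1 − 0.125Q) − (115 + Q) = 37.4 → Q' = 28.1778.
ΔQ = 61.4222 − 28.1778 = 33.2444; the wedge equals the tax, 37.4.
Deadweight loss = ½ × 33.2444 × 37.4 = $621.67 million.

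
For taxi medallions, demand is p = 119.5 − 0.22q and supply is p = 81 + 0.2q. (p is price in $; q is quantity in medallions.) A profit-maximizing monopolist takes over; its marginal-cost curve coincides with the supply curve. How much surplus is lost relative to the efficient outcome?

Competitive equilibrium: 119.5 − 0.22q = 81 + 0.2q → q* = 91.6667, p* = 99.3333.
Marginal revenue: MR = 119.5 − 0.44q. Set MR = MC: 119.5 − 0.44q = 81 + 0.2q → q_m = 60.1563.
Price p_m = 119.5 − 0.22·60.1563 = 106.2656; MC(q_m) = 81 + 0.2·60.1563 = 93.0313.
Competitive q* = 91.6667, so Δq = 31.5104; wedge = 106.2656 − 93.0313 = 13.2343.
The triangle = ½ × 31.5104 × 13.2343 = $208.51.

$208.51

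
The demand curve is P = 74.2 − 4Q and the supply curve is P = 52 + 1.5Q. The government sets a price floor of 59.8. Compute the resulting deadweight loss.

Competitive equilibrium: 74.2 − 4Q = 52 + 1.5Q → Q* = 4.0364, P* = 58.0545.
At the floor P = 59.8, quantity demanded = (74.2 − 59.8)/4 = 3.6.
Sellers' marginal cost at Q' = 3.6: 52 + 1.5·3.6 = 57.4.
ΔQ = 4.0364 − 3.6 = 0.4364; wedge = 59.8 − 57.4 = 2.4.
The triangle = ½ × 0.4364 × 2.4 = 0.52.

0.52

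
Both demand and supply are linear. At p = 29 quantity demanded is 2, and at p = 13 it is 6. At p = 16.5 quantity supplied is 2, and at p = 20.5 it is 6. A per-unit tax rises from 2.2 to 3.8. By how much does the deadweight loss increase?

0.96

Demand slope = (13 − 29)/(6 − 2) = −4, so p = 37 − 4q.
Supply slope = (20.5 − 16.5)/(6 − 2) = 1, so p = 14.5 + q.
Competitive equilibrium: 37 − 4q = 14.5 + q → q* = 4.5, p* = 19.
For a per-unit tax t: Δq = t/5, so DWL = ½·t·(t/5) = t²/10.
At t = 2.2: DWL = 0.484. At t = 3.8: DWL = 1.444.
Increase = 1.444 − 0.484 = 0.96.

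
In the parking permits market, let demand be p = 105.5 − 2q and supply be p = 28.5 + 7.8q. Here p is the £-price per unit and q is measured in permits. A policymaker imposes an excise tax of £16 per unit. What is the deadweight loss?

£13.06

Competitive equilibrium: 105.5 − 2q = 28.5 + 7.8q → q* = 7.8571, p* = 89.7857.
With the tax, the buyer price exceeds the seller price by 16: (105.5 − 2q) − (28.5 + 7.8q) = 16 → q' = 6.2245.
Δq = 7.8571 − 6.2245 = 1.6326; the wedge equals the tax, 16.
DWL = ½ × 1.6326 × 16 = £13.06.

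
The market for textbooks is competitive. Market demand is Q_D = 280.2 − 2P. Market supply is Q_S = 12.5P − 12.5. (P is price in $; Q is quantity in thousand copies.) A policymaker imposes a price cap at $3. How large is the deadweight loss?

In inverse form: demand P = 140.1 − 0.5Q, supply P = 1 + 0.08Q.
Competitive equilibrium: 140.1 − 0.5Q = 1 + 0.08Q → Q* = 239.8276, P* = 20.1862.
At the ceiling P = 3, quantity supplied = (3 − 1)/0.08 = 25.
Willingness to pay at Q' = 25: 140.1 − 0.5·25 = 127.6.
ΔQ = 239.8276 − 25 = 214.8276; wedge = 127.6 − 3 = 124.6.
The triangle = ½ × 214.8276 × 124.6 = $13383.76 thousand.

$13383.76 thousand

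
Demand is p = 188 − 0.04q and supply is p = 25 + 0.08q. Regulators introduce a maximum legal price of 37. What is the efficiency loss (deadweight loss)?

87604.17

Competitive equilibrium: 188 − 0.04q = 25 + 0.08q → q* = 1358.33333, p* = 133.66667.
At the ceiling p = 37, quantity supplied = (37 − 25)/0.08 = 150.
Willingness to pay at q' = 150: 188 − 0.04·150 = 182.
Δq = 1358.33333 − 150 = 1208.33333; wedge = 182 − 37 = 145.
The triangle = ½ × 1208.33333 × 145 = 87604.17.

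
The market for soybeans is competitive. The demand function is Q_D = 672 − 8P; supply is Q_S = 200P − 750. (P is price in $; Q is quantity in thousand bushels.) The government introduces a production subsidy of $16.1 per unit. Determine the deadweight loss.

$996.96 thousand

In inverse form: demand P = 84 − 0.125Q, supply P = 3.75 + 0.005Q.
Competitive equilibrium: 84 − 0.125Q = 3.75 + 0.005Q → Q* = 617.3077, P* = 6.8365.
The subsidy lowers effective supply by 16.1: P = 0.005Q − 12.35.
New quantity: 84 − 0.125Q = 0.005Q − 12.35 → Q' = 741.1538.
Overproduction ΔQ = 741.1538 − 617.3077 = 123.8461; wedge = subsidy = 16.1.
The triangle = ½ × 123.8461 × 16.1 = $996.96 thousand.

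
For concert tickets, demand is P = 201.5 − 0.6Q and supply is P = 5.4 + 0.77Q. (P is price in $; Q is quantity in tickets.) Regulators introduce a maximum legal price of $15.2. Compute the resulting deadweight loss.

Competitive equilibrium: 201.5 − 0.6Q = 5.4 + 0.77Q → Q* = 143.1387, P* = 115.6168.
At the ceiling P = 15.2, quantity supplied = (15.2 − 5.4)/0.77 = 12.7273.
Willingness to pay at Q' = 12.7273: 201.5 − 0.6·12.7273 = 193.8636.
ΔQ = 143.1387 − 12.7273 = 130.4114; wedge = 193.8636 − 15.2 = 178.6636.
Deadweight loss = ½ × 130.4114 × 178.6636 = $11649.89.

$11649.89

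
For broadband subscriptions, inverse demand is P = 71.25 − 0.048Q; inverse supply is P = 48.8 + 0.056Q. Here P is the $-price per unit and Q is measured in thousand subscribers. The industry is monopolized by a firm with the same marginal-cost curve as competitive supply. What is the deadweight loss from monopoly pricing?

$241.64 thousand

Competitive equilibrium: 71.25 − 0.048Q = 48.8 + 0.056Q → Q* = 215.8654, P* = 60.8885.
Marginal revenue: MR = 71.25 − 0.096Q. Set MR = MC: 71.25 − 0.096Q = 48.8 + 0.056Q → Q_m = 147.6974.
Price P_m = 71.25 − 0.048·147.6974 = 64.1605; MC(Q_m) = 48.8 + 0.056·147.6974 = 57.0711.
Competitive Q* = 215.8654, so ΔQ = 68.168; wedge = 64.1605 − 57.0711 = 7.0894.
Deadweight loss = ½ × 68.168 × 7.0894 = $241.64 thousand.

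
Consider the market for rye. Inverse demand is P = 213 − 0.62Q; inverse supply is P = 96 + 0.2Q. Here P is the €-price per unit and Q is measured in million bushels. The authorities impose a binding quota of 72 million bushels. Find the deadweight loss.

€2048.39 million

Competitive equilibrium: 213 − 0.62Q = 96 + 0.2Q → Q* = 142.6829, P* = 124.5366.
At Q = 72: demand price = 213 − 0.62·72 = 168.36; supply price = 96 + 0.2·72 = 110.4.
ΔQ = 142.6829 − 72 = 70.6829; wedge = 168.36 − 110.4 = 57.96.
The triangle = ½ × 70.6829 × 57.96 = €2048.39 million.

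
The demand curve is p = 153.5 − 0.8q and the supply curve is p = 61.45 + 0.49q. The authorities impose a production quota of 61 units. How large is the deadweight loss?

69.18

Competitive equilibrium: 153.5 − 0.8q = 61.45 + 0.49q → q* = 71.3566, p* = 96.4147.
At q = 61: demand price = 153.5 − 0.8·61 = 104.7; supply price = 61.45 + 0.49·61 = 91.34.
Δq = 71.3566 − 61 = 10.3566; wedge = 104.7 − 91.34 = 13.36.
The triangle = ½ × 10.3566 × 13.36 = 69.18.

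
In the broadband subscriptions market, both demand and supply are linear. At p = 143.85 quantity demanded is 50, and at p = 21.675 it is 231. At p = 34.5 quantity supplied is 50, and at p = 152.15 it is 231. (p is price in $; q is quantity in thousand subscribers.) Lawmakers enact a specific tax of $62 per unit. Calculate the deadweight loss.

$1450.57 thousand

Demand slope = (21.675 − 143.85)/(231 − 50) = −0.675, so p = 177.6 − 0.675q.
Supply slope = (152.15 − 34.5)/(231 − 50) = 0.65, so p = 2 + 0.65q.
Competitive equilibrium: 177.6 − 0.675q = 2 + 0.65q → q* = 132.5283, p* = 88.1434.
With the tax, the buyer price exceeds the seller price by 62: (177.6 − 0.675q) − (2 + 0.65q) = 62 → q' = 85.7358.
Δq = 132.5283 − 85.7358 = 46.7925; the wedge equals the tax, 62.
DWL = ½ × 46.7925 × 62 = $1450.57 thousand.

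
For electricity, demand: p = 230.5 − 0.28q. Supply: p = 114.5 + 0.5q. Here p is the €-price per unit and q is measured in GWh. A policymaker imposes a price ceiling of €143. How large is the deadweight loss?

Competitive equilibrium: 230.5 − 0.28q = 114.5 + 0.5q → q* = 148.7179, p* = 188.859.
At the ceiling p = 143, quantity supplied = (143 − 114.5)/0.5 = 57.
Willingness to pay at q' = 57: 230.5 − 0.28·57 = 214.54.
Δq = 148.7179 − 57 = 91.7179; wedge = 214.54 − 143 = 71.54.
Welfare loss = ½ × 91.7179 × 71.54 = €3280.75.

€3280.75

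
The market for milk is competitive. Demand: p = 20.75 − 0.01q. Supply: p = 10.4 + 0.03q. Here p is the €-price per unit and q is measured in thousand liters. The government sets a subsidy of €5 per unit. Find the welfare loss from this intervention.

Competitive equilibrium: 20.75 − 0.01q = 10.4 + 0.03q → q* = 258.75, p* = 18.1625.
The subsidy lowers effective supply by 5: p = 5.4 + 0.03q.
New quantity: 20.75 − 0.01q = 5.4 + 0.03q → q' = 383.75.
Overproduction Δq = 383.75 − 258.75 = 125; wedge = subsidy = 5.
DWL = ½ × 125 × 5 = €312.50 thousand.

€312.50 thousand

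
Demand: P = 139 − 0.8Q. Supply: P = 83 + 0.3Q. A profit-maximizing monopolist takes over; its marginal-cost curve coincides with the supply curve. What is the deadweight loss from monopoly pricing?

Competitive equilibrium: 139 − 0.8Q = 83 + 0.3Q → Q* = 50.9091, P* = 98.2727.
Marginal revenue: MR = 139 − 1.6Q. Set MR = MC: 139 − 1.6Q = 83 + 0.3Q → Q_m = 29.4737.
Price P_m = 139 − 0.8·29.4737 = 115.421; MC(Q_m) = 83 + 0.3·29.4737 = 91.8421.
Competitive Q* = 50.9091, so ΔQ = 21.4354; wedge = 115.421 − 91.8421 = 23.5789.
Deadweight loss = ½ × 21.4354 × 23.5789 = 252.71.

252.71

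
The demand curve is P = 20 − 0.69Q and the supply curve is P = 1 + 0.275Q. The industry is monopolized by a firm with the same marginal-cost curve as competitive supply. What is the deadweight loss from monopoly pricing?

Competitive equilibrium: 20 − 0.69Q = 1 + 0.275Q → Q* = 19.6891, P* = 6.4145.
Marginal revenue: MR = 20 − 1.38Q. Set MR = MC: 20 − 1.38Q = 1 + 0.275Q → Q_m = 11.4804.
Price P_m = 20 − 0.69·11.4804 = 12.0785; MC(Q_m) = 1 + 0.275·11.4804 = 4.1571.
Competitive Q* = 19.6891, so ΔQ = 8.2087; wedge = 12.0785 − 4.1571 = 7.9214.
Welfare loss = ½ × 8.2087 × 7.9214 = 32.51.

32.51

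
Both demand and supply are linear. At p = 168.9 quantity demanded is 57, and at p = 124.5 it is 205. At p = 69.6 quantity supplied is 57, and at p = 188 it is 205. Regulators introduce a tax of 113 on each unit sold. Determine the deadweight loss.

5804.09

Demand slope = (124.5 − 168.9)/(205 − 57) = −0.3, so p = 186 − 0.3q.
Supply slope = (188 − 69.6)/(205 − 57) = 0.8, so p = 24 + 0.8q.
Competitive equilibrium: 186 − 0.3q = 24 + 0.8q → q* = 147.2727, p* = 141.8182.
With the tax, the buyer price exceeds the seller price by 113: (186 − 0.3q) − (24 + 0.8q) = 113 → q' = 44.5455.
Δq = 147.2727 − 44.5455 = 102.7272; the wedge equals the tax, 113.
The triangle = ½ × 102.7272 × 113 = 5804.09.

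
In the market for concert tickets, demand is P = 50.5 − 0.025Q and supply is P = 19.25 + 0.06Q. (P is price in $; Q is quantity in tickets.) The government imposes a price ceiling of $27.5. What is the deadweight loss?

$2251.13

Competitive equilibrium: 50.5 − 0.025Q = 19.25 + 0.06Q → Q* = 367.6471, P* = 41.3088.
At the ceiling P = 27.5, quantity supplied = (27.5 − 19.25)/0.06 = 137.5.
Willingness to pay at Q' = 137.5: 50.5 − 0.025·137.5 = 47.0625.
ΔQ = 367.6471 − 137.5 = 230.1471; wedge = 47.0625 − 27.5 = 19.5625.
DWL = ½ × 230.1471 × 19.5625 = $2251.13.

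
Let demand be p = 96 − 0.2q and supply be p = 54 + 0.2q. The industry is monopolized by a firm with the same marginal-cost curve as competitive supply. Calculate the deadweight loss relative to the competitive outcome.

Competitive equilibrium: 96 − 0.2q = 54 + 0.2q → q* = 105, p* = 75.
Marginal revenue: MR = 96 − 0.4q. Set MR = MC: 96 − 0.4q = 54 + 0.2q → q_m = 70.
Price p_m = 96 − 0.2·70 = 82; MC(q_m) = 54 + 0.2·70 = 68.
Competitive q* = 105, so Δq = 35; wedge = 82 − 68 = 14.
DWL = ½ × 35 × 14 = 245.

245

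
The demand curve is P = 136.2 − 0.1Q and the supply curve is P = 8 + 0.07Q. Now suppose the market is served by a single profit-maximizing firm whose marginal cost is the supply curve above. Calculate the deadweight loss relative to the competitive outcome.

6630.86

Competitive equilibrium: 136.2 − 0.1Q = 8 + 0.07Q → Q* = 754.1176, P* = 60.7882.
Marginal revenue: MR = 136.2 − 0.2Q. Set MR = MC: 136.2 − 0.2Q = 8 + 0.07Q → Q_m = 474.8148.
Price P_m = 136.2 − 0.1·474.8148 = 88.7185; MC(Q_m) = 8 + 0.07·474.8148 = 41.237.
Competitive Q* = 754.1176, so ΔQ = 279.3028; wedge = 88.7185 − 41.237 = 47.4815.
Welfare loss = ½ × 279.3028 × 47.4815 = 6630.86.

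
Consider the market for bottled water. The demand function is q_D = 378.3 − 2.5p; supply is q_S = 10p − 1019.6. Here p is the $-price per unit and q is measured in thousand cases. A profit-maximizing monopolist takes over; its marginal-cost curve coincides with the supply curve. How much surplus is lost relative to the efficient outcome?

$481.27 thousand

In inverse form: demand p = 151.32 − 0.4q, supply p = 101.96 + 0.1q.
Competitive equilibrium: 151.32 − 0.4q = 101.96 + 0.1q → q* = 98.72, p* = 111.832.
Marginal revenue: MR = 151.32 − 0.8q. Set MR = MC: 151.32 − 0.8q = 101.96 + 0.1q → q_m = 54.8444.
Price p_m = 151.32 − 0.4·54.8444 = 129.3822; MC(q_m) = 101.96 + 0.1·54.8444 = 107.4444.
Competitive q* = 98.72, so Δq = 43.8756; wedge = 129.3822 − 107.4444 = 21.9378.
DWL = ½ × 43.8756 × 21.9378 = $481.27 thousand.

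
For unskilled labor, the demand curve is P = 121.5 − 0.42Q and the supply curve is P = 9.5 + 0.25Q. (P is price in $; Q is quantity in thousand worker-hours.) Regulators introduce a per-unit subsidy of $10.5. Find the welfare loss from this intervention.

$82.28 thousand

Competitive equilibrium: 121.5 − 0.42Q = 9.5 + 0.25Q → Q* = 167.1642, P* = 51.291.
The subsidy lowers effective supply by 10.5: P = 0.25Q − 1.
New quantity: 121.5 − 0.42Q = 0.25Q − 1 → Q' = 182.8358.
Overproduction ΔQ = 182.8358 − 167.1642 = 15.6716; wedge = subsidy = 10.5.
DWL = ½ × 15.6716 × 10.5 = $82.28 thousand.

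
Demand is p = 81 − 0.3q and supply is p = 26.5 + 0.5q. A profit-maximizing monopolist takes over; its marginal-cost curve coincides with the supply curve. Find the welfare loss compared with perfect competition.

Competitive equilibrium: 81 − 0.3q = 26.5 + 0.5q → q* = 68.125, p* = 60.5625.
Marginal revenue: MR = 81 − 0.6q. Set MR = MC: 81 − 0.6q = 26.5 + 0.5q → q_m = 49.5455.
Price p_m = 81 − 0.3·49.5455 = 66.1364; MC(q_m) = 26.5 + 0.5·49.5455 = 51.2728.
Competitive q* = 68.125, so Δq = 18.5795; wedge = 66.1364 − 51.2728 = 14.8636.
DWL = ½ × 18.5795 × 14.8636 = 138.08.

138.08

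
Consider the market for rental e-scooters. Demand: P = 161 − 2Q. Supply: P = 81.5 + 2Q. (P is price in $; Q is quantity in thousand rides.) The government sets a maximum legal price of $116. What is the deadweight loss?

Competitive equilibrium: 161 − 2Q = 81.5 + 2Q → Q* = 19.875, P* = 121.25.
At the ceiling P = 116, quantity supplied = (116 − 81.5)/2 = 17.25.
Willingness to pay at Q' = 17.25: 161 − 2·17.25 = 126.5.
ΔQ = 19.875 − 17.25 = 2.625; wedge = 126.5 − 116 = 10.5.
Welfare loss = ½ × 2.625 × 10.5 = $13.78 thousand.

$13.78 thousand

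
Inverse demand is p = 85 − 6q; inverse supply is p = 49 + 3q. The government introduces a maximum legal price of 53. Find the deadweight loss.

32

Competitive equilibrium: 85 − 6q = 49 + 3q → q* = 4, p* = 61.
At the ceiling p = 53, quantity supplied = (53 − 49)/3 = 1.3333.
Willingness to pay at q' = 1.3333: 85 − 6·1.3333 = 77.0002.
Δq = 4 − 1.3333 = 2.6667; wedge = 77.0002 − 53 = 24.0002.
The triangle = ½ × 2.6667 × 24.0002 = 32.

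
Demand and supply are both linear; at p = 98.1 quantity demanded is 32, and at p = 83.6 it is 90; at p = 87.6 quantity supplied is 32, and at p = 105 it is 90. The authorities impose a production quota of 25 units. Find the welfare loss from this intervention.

187.20

Demand slope = (83.6 − 98.1)/(90 − 32) = −0.25, so p = 106.1 − 0.25q.
Supply slope = (105 − 87.6)/(90 − 32) = 0.3, so p = 78 + 0.3q.
Competitive equilibrium: 106.1 − 0.25q = 78 + 0.3q → q* = 51.0909, p* = 93.3273.
At q = 25: demand price = 106.1 − 0.25·25 = 99.85; supply price = 78 + 0.3·25 = 85.5.
Δq = 51.0909 − 25 = 26.0909; wedge = 99.85 − 85.5 = 14.35.
DWL = ½ × 26.0909 × 14.35 = 187.20.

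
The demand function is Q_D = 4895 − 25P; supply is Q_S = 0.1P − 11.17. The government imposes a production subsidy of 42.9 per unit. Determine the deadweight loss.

In inverse form: demand P = 195.8 − 0.04Q, supply P = 111.7 + 10Q.
Competitive equilibrium: 195.8 − 0.04Q = 111.7 + 10Q → Q* = 8.3765, P* = 195.4649.
The subsidy lowers effective supply by 42.9: P = 68.8 + 10Q.
New quantity: 195.8 − 0.04Q = 68.8 + 10Q → Q' = 12.6494.
Overproduction ΔQ = 12.6494 − 8.3765 = 4.2729; wedge = subsidy = 42.9.
Deadweight loss = ½ × 4.2729 × 42.9 = 91.65.

91.65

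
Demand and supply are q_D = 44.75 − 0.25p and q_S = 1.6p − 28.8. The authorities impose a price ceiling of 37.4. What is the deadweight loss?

32.88

In inverse form: demand p = 179 − 4q, supply p = 18 + 0.625q.
Competitive equilibrium: 179 − 4q = 18 + 0.625q → q* = 34.8108, p* = 39.7568.
At the ceiling p = 37.4, quantity supplied = (37.4 − 18)/0.625 = 31.04.
Willingness to pay at q' = 31.04: 179 − 4·31.04 = 54.84.
Δq = 34.8108 − 31.04 = 3.7708; wedge = 54.84 − 37.4 = 17.44.
DWL = ½ × 3.7708 × 17.44 = 32.88.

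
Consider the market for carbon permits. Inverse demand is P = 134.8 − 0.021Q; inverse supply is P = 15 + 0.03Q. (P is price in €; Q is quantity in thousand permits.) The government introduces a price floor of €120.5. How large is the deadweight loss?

€70952.43 thousand

Competitive equilibrium: 134.8 − 0.021Q = 15 + 0.03Q → Q* = 2349.01961, P* = 85.47059.
At the floor P = 120.5, quantity demanded = (134.8 − 120.5)/0.021 = 680.95238.
Sellers' marginal cost at Q' = 680.95238: 15 + 0.03·680.95238 = 35.42857.
ΔQ = 2349.01961 − 680.95238 = 1668.06723; wedge = 120.5 − 35.42857 = 85.07143.
Welfare loss = ½ × 1668.06723 × 85.07143 = €70952.43 thousand.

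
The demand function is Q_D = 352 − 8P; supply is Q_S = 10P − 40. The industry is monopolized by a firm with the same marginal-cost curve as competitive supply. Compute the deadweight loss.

453.51

In inverse form: demand P = 44 − 0.125Q, supply P = 4 + 0.1Q.
Competitive equilibrium: 44 − 0.125Q = 4 + 0.1Q → Q* = 177.7778, P* = 21.7778.
Marginal revenue: MR = 44 − 0.25Q. Set MR = MC: 44 − 0.25Q = 4 + 0.1Q → Q_m = 114.2857.
Price P_m = 44 − 0.125·114.2857 = 29.7143; MC(Q_m) = 4 + 0.1·114.2857 = 15.4286.
Competitive Q* = 177.7778, so ΔQ = 63.4921; wedge = 29.7143 − 15.4286 = 14.2857.
DWL = ½ × 63.4921 × 14.2857 = 453.51.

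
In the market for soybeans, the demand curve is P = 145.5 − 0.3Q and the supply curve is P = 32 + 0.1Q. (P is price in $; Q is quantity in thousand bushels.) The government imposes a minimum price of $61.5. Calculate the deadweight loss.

$2.81 thousand

Competitive equilibrium: 145.5 − 0.3Q = 32 + 0.1Q → Q* = 283.75, P* = 60.375.
At the floor P = 61.5, quantity demanded = (145.5 − 61.5)/0.3 = 280.
Sellers' marginal cost at Q' = 280: 32 + 0.1·280 = 60.
ΔQ = 283.75 − 280 = 3.75; wedge = 61.5 − 60 = 1.5.
Welfare loss = ½ × 3.75 × 1.5 = $2.81 thousand.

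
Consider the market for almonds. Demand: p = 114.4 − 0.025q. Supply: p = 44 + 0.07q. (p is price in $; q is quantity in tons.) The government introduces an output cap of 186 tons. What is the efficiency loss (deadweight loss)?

Competitive equilibrium: 114.4 − 0.025q = 44 + 0.07q → q* = 741.0526, p* = 95.8737.
At q = 186: demand price = 114.4 − 0.025·186 = 109.75; supply price = 44 + 0.07·186 = 57.02.
Δq = 741.0526 − 186 = 555.0526; wedge = 109.75 − 57.02 = 52.73.
The triangle = ½ × 555.0526 × 52.73 = $14633.96.

$14633.96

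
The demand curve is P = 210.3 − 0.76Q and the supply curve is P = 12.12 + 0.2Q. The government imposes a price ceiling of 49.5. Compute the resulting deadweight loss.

183.22

Competitive equilibrium: 210.3 − 0.76Q = 12.12 + 0.2Q → Q* = 206.4375, P* = 53.4075.
At the ceiling P = 49.5, quantity supplied = (49.5 − 12.12)/0.2 = 186.9.
Willingness to pay at Q' = 186.9: 210.3 − 0.76·186.9 = 68.256.
ΔQ = 206.4375 − 186.9 = 19.5375; wedge = 68.256 − 49.5 = 18.756.
Deadweight loss = ½ × 19.5375 × 18.756 = 183.22.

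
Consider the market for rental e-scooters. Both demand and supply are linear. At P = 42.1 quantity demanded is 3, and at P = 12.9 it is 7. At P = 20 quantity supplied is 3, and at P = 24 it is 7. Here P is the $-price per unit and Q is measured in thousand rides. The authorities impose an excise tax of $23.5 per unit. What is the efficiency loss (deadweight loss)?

$33.27 thousand

Demand slope = (12.9 − 42.1)/(7 − 3) = −7.3, so P = 64 − 7.3Q.
Supply slope = (24 − 20)/(7 − 3) = 1, so P = 17 + Q.
Competitive equilibrium: 64 − 7.3Q = 17 + Q → Q* = 5.6627, P* = 22.6627.
With the tax, the buyer price exceeds the seller price by 23.5: (64 − 7.3Q) − (17 + Q) = 23.5 → Q' = 2.8313.
ΔQ = 5.6627 − 2.8313 = 2.8314; the wedge equals the tax, 23.5.
DWL = ½ × 2.8314 × 23.5 = $33.27 thousand.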